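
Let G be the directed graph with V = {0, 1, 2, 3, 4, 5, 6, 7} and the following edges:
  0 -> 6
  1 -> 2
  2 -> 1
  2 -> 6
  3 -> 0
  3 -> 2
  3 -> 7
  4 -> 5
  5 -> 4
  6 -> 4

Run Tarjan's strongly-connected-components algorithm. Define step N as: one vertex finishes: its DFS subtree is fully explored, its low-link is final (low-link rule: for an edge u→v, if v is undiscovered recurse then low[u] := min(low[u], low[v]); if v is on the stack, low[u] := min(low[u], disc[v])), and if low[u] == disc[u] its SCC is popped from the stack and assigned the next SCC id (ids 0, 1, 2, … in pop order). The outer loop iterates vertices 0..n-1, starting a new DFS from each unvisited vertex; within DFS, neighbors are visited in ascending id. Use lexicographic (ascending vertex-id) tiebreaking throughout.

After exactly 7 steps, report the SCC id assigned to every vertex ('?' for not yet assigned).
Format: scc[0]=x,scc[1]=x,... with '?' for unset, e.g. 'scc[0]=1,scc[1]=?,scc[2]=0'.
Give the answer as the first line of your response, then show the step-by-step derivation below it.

scc[0]=2,scc[1]=3,scc[2]=3,scc[3]=?,scc[4]=0,scc[5]=0,scc[6]=1,scc[7]=4

step 1: low=(low[0]=0,low[1]=?,low[2]=?,low[3]=?,low[4]=2,low[5]=2,low[6]=1,low[7]=?); scc=(scc[0]=?,scc[1]=?,scc[2]=?,scc[3]=?,scc[4]=?,scc[5]=?,scc[6]=?,scc[7]=?)
step 2: low=(low[0]=0,low[1]=?,low[2]=?,low[3]=?,low[4]=2,low[5]=2,low[6]=1,low[7]=?); scc=(scc[0]=?,scc[1]=?,scc[2]=?,scc[3]=?,scc[4]=0,scc[5]=0,scc[6]=?,scc[7]=?)
step 3: low=(low[0]=0,low[1]=?,low[2]=?,low[3]=?,low[4]=2,low[5]=2,low[6]=1,low[7]=?); scc=(scc[0]=?,scc[1]=?,scc[2]=?,scc[3]=?,scc[4]=0,scc[5]=0,scc[6]=1,scc[7]=?)
step 4: low=(low[0]=0,low[1]=?,low[2]=?,low[3]=?,low[4]=2,low[5]=2,low[6]=1,low[7]=?); scc=(scc[0]=2,scc[1]=?,scc[2]=?,scc[3]=?,scc[4]=0,scc[5]=0,scc[6]=1,scc[7]=?)
step 5: low=(low[0]=0,low[1]=4,low[2]=4,low[3]=?,low[4]=2,low[5]=2,low[6]=1,low[7]=?); scc=(scc[0]=2,scc[1]=?,scc[2]=?,scc[3]=?,scc[4]=0,scc[5]=0,scc[6]=1,scc[7]=?)
step 6: low=(low[0]=0,low[1]=4,low[2]=4,low[3]=?,low[4]=2,low[5]=2,low[6]=1,low[7]=?); scc=(scc[0]=2,scc[1]=3,scc[2]=3,scc[3]=?,scc[4]=0,scc[5]=0,scc[6]=1,scc[7]=?)
step 7: low=(low[0]=0,low[1]=4,low[2]=4,low[3]=6,low[4]=2,low[5]=2,low[6]=1,low[7]=7); scc=(scc[0]=2,scc[1]=3,scc[2]=3,scc[3]=?,scc[4]=0,scc[5]=0,scc[6]=1,scc[7]=4)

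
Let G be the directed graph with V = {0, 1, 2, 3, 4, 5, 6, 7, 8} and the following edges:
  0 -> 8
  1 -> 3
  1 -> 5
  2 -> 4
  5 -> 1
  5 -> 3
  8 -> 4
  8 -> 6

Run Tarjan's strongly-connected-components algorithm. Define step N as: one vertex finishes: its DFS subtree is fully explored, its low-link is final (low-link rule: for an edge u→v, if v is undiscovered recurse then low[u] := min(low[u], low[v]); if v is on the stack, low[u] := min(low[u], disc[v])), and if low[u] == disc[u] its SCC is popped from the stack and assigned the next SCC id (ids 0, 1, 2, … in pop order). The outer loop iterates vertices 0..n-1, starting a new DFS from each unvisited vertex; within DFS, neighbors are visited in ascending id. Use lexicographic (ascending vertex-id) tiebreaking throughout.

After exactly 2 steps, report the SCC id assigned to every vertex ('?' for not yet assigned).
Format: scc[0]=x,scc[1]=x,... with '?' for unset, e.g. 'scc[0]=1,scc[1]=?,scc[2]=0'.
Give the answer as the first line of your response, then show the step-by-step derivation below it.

scc[0]=?,scc[1]=?,scc[2]=?,scc[3]=?,scc[4]=0,scc[5]=?,scc[6]=1,scc[7]=?,scc[8]=?

step 1: low=(low[0]=0,low[1]=?,low[2]=?,low[3]=?,low[4]=2,low[5]=?,low[6]=?,low[7]=?,low[8]=1); scc=(scc[0]=?,scc[1]=?,scc[2]=?,scc[3]=?,scc[4]=0,scc[5]=?,scc[6]=?,scc[7]=?,scc[8]=?)
step 2: low=(low[0]=0,low[1]=?,low[2]=?,low[3]=?,low[4]=2,low[5]=?,low[6]=3,low[7]=?,low[8]=1); scc=(scc[0]=?,scc[1]=?,scc[2]=?,scc[3]=?,scc[4]=0,scc[5]=?,scc[6]=1,scc[7]=?,scc[8]=?)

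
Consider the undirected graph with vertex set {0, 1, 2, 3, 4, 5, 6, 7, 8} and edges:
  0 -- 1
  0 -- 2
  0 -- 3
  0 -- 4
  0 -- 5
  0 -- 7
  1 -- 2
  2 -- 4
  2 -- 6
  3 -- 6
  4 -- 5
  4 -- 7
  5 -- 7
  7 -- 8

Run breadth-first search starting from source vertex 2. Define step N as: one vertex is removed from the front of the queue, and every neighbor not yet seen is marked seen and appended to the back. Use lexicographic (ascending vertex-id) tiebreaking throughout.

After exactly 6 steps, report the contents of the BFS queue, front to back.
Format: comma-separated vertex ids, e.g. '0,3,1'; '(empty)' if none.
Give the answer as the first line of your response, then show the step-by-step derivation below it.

5,7

step 1: dequeue 2; queue=[0,1,4,6]; order=2
step 2: dequeue 0; queue=[1,4,6,3,5,7]; order=2,0
step 3: dequeue 1; queue=[4,6,3,5,7]; order=2,0,1
step 4: dequeue 4; queue=[6,3,5,7]; order=2,0,1,4
step 5: dequeue 6; queue=[3,5,7]; order=2,0,1,4,6
step 6: dequeue 3; queue=[5,7]; order=2,0,1,4,6,3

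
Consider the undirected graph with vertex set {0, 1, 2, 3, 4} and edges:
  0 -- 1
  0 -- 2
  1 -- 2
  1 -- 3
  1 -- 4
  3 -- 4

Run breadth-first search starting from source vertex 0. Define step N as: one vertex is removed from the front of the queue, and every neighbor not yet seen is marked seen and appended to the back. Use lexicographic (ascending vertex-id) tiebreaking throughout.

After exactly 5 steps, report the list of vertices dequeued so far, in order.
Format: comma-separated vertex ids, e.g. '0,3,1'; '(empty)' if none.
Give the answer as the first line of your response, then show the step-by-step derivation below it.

0,1,2,3,4

step 1: dequeue 0; queue=[1,2]; order=0
step 2: dequeue 1; queue=[2,3,4]; order=0,1
step 3: dequeue 2; queue=[3,4]; order=0,1,2
step 4: dequeue 3; queue=[4]; order=0,1,2,3
step 5: dequeue 4; queue=[(empty)]; order=0,1,2,3,4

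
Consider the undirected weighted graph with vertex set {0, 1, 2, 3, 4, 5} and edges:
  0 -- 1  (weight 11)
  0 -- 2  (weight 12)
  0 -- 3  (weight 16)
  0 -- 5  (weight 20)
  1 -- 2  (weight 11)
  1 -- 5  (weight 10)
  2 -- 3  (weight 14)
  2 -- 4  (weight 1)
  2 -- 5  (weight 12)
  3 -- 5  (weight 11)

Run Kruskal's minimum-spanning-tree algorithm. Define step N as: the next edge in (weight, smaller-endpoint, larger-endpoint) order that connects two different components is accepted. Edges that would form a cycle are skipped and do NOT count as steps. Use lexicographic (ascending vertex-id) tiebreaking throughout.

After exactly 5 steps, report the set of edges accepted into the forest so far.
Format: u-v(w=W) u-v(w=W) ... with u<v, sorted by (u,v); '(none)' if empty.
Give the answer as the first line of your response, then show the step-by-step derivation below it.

0-1(w=11) 1-2(w=11) 1-5(w=10) 2-4(w=1) 3-5(w=11)

step 1: add edge 2-4 (w=1); MST = {2-4(w=1)}
step 2: add edge 1-5 (w=10); MST = {1-5(w=10) 2-4(w=1)}
step 3: add edge 0-1 (w=11); MST = {0-1(w=11) 1-5(w=10) 2-4(w=1)}
step 4: add edge 1-2 (w=11); MST = {0-1(w=11) 1-2(w=11) 1-5(w=10) 2-4(w=1)}
step 5: add edge 3-5 (w=11); MST = {0-1(w=11) 1-2(w=11) 1-5(w=10) 2-4(w=1) 3-5(w=11)}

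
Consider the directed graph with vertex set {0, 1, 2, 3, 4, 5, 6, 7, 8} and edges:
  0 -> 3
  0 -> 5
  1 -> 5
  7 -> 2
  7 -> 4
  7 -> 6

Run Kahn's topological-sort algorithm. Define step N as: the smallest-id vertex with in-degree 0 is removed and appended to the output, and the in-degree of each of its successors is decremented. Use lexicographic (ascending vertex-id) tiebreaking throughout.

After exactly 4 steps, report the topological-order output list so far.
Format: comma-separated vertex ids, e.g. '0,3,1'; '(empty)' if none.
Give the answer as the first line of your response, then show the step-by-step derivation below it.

0,1,3,5

step 1: output 0; order=[0]; indeg=(0,0,1,0,1,1,1,0,0)
step 2: output 1; order=[0,1]; indeg=(0,0,1,0,1,0,1,0,0)
step 3: output 3; order=[0,1,3]; indeg=(0,0,1,0,1,0,1,0,0)
step 4: output 5; order=[0,1,3,5]; indeg=(0,0,1,0,1,0,1,0,0)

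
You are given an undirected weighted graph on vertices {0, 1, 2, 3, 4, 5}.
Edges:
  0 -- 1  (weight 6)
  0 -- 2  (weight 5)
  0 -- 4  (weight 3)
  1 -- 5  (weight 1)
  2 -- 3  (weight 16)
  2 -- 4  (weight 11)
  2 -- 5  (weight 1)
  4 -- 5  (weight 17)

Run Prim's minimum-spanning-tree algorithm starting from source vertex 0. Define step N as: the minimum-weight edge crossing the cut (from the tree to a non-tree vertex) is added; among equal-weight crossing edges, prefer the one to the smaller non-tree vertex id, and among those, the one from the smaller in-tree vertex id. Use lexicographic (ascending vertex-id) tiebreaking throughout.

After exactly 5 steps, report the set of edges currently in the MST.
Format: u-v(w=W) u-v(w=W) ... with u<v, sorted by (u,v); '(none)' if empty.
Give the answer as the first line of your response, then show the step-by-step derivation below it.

0-2(w=5) 0-4(w=3) 1-5(w=1) 2-3(w=16) 2-5(w=1)

step 1: add edge 0-4 (w=3); MST = {0-4(w=3)}
step 2: add edge 0-2 (w=5); MST = {0-2(w=5) 0-4(w=3)}
step 3: add edge 2-5 (w=1); MST = {0-2(w=5) 0-4(w=3) 2-5(w=1)}
step 4: add edge 1-5 (w=1); MST = {0-2(w=5) 0-4(w=3) 1-5(w=1) 2-5(w=1)}
step 5: add edge 2-3 (w=16); MST = {0-2(w=5) 0-4(w=3) 1-5(w=1) 2-3(w=16) 2-5(w=1)}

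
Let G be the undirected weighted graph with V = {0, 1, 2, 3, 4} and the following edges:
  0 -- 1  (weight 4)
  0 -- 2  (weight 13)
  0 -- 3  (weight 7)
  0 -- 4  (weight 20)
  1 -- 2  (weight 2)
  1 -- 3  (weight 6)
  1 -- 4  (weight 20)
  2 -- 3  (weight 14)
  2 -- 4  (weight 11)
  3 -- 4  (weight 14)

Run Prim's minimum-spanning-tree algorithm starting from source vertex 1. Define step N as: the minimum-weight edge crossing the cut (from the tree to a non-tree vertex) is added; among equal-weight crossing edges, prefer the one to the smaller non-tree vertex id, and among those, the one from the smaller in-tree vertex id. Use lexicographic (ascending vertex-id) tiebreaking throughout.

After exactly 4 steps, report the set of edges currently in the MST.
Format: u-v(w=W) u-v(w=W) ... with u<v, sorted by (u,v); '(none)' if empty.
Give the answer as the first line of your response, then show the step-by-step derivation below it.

0-1(w=4) 1-2(w=2) 1-3(w=6) 2-4(w=11)

step 1: add edge 1-2 (w=2); MST = {1-2(w=2)}
step 2: add edge 0-1 (w=4); MST = {0-1(w=4) 1-2(w=2)}
step 3: add edge 1-3 (w=6); MST = {0-1(w=4) 1-2(w=2) 1-3(w=6)}
step 4: add edge 2-4 (w=11); MST = {0-1(w=4) 1-2(w=2) 1-3(w=6) 2-4(w=11)}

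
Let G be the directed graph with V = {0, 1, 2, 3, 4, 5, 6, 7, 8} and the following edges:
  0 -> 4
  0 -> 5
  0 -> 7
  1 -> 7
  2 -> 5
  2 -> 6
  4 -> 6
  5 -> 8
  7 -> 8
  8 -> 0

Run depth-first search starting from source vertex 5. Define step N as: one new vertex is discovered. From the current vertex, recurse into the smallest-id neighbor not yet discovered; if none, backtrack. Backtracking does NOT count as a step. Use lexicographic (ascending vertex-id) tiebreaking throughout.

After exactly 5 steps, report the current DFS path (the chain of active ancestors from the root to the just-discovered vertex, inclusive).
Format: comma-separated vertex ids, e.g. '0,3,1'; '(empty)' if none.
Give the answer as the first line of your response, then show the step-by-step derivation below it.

5,8,0,4,6

step 1: discover 5; path=5; order=5
step 2: discover 8; path=5>8; order=5,8
step 3: discover 0; path=5>8>0; order=5,8,0
step 4: discover 4; path=5>8>0>4; order=5,8,0,4
step 5: discover 6; path=5>8>0>4>6; order=5,8,0,4,6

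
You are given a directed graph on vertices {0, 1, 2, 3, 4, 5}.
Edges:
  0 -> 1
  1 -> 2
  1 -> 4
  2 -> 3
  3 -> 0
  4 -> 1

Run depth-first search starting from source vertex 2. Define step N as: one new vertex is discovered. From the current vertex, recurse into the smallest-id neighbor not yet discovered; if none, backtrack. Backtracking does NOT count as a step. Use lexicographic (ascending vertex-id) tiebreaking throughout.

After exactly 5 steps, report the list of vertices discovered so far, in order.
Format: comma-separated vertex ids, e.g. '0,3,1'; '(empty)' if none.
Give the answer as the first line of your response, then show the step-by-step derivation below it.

2,3,0,1,4

step 1: discover 2; path=2; order=2
step 2: discover 3; path=2>3; order=2,3
step 3: discover 0; path=2>3>0; order=2,3,0
step 4: discover 1; path=2>3>0>1; order=2,3,0,1
step 5: discover 4; path=2>3>0>1>4; order=2,3,0,1,4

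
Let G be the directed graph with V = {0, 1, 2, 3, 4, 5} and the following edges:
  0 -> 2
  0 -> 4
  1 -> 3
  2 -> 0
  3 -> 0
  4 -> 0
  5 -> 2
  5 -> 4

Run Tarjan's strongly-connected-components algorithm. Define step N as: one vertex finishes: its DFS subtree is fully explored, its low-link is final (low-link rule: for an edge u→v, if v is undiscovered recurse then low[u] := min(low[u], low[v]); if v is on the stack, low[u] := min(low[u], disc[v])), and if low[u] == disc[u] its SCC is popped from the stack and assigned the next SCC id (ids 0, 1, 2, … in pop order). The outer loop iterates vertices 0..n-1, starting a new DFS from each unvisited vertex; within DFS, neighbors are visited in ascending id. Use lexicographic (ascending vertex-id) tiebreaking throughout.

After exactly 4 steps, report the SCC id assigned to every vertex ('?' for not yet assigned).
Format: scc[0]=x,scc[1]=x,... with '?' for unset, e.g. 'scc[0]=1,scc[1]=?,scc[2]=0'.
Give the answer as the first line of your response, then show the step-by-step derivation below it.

scc[0]=0,scc[1]=?,scc[2]=0,scc[3]=1,scc[4]=0,scc[5]=?

step 1: low=(low[0]=0,low[1]=?,low[2]=0,low[3]=?,low[4]=?,low[5]=?); scc=(scc[0]=?,scc[1]=?,scc[2]=?,scc[3]=?,scc[4]=?,scc[5]=?)
step 2: low=(low[0]=0,low[1]=?,low[2]=0,low[3]=?,low[4]=0,low[5]=?); scc=(scc[0]=?,scc[1]=?,scc[2]=?,scc[3]=?,scc[4]=?,scc[5]=?)
step 3: low=(low[0]=0,low[1]=?,low[2]=0,low[3]=?,low[4]=0,low[5]=?); scc=(scc[0]=0,scc[1]=?,scc[2]=0,scc[3]=?,scc[4]=0,scc[5]=?)
step 4: low=(low[0]=0,low[1]=3,low[2]=0,low[3]=4,low[4]=0,low[5]=?); scc=(scc[0]=0,scc[1]=?,scc[2]=0,scc[3]=1,scc[4]=0,scc[5]=?)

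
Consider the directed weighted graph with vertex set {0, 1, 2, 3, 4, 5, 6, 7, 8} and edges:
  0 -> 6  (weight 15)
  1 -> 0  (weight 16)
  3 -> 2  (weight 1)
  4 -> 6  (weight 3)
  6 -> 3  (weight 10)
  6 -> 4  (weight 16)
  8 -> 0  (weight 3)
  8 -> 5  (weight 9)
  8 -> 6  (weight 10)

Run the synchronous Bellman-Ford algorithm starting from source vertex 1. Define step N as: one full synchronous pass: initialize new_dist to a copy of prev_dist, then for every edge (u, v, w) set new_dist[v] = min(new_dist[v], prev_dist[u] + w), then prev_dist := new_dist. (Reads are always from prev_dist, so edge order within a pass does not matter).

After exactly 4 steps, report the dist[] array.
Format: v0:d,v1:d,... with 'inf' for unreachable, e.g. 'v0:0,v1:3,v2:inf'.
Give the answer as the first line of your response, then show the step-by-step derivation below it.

v0:16,v1:0,v2:42,v3:41,v4:47,v5:inf,v6:31,v7:inf,v8:inf

step 1: dist = v0:16,v1:0,v2:inf,v3:inf,v4:inf,v5:inf,v6:inf,v7:inf,v8:inf
step 2: dist = v0:16,v1:0,v2:inf,v3:inf,v4:inf,v5:inf,v6:31,v7:inf,v8:inf
step 3: dist = v0:16,v1:0,v2:inf,v3:41,v4:47,v5:inf,v6:31,v7:inf,v8:inf
step 4: dist = v0:16,v1:0,v2:42,v3:41,v4:47,v5:inf,v6:31,v7:inf,v8:inf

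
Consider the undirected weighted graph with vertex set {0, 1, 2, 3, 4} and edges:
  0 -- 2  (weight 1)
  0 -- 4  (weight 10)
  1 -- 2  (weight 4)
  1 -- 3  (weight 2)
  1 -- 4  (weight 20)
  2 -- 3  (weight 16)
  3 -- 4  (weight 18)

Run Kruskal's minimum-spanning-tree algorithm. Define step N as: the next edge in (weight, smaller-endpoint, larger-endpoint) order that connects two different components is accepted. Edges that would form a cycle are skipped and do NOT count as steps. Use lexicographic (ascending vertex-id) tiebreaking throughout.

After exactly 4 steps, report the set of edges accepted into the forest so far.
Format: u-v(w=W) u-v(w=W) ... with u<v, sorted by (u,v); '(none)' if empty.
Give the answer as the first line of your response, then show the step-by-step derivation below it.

0-2(w=1) 0-4(w=10) 1-2(w=4) 1-3(w=2)

step 1: add edge 0-2 (w=1); MST = {0-2(w=1)}
step 2: add edge 1-3 (w=2); MST = {0-2(w=1) 1-3(w=2)}
step 3: add edge 1-2 (w=4); MST = {0-2(w=1) 1-2(w=4) 1-3(w=2)}
step 4: add edge 0-4 (w=10); MST = {0-2(w=1) 0-4(w=10) 1-2(w=4) 1-3(w=2)}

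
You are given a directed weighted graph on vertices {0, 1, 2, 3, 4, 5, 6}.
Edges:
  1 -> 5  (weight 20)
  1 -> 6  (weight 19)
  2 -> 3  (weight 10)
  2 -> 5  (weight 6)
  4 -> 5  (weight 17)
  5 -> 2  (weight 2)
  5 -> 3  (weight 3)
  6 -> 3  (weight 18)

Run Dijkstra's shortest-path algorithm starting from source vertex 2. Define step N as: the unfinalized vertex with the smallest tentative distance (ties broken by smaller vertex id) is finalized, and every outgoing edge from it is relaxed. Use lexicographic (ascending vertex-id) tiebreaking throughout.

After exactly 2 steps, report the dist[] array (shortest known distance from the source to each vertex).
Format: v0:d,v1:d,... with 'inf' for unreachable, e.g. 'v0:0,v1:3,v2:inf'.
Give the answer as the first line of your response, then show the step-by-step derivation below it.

v0:inf,v1:inf,v2:0,v3:9,v4:inf,v5:6,v6:inf

step 1: dist = v0:inf,v1:inf,v2:0,v3:10,v4:inf,v5:6,v6:inf
step 2: dist = v0:inf,v1:inf,v2:0,v3:9,v4:inf,v5:6,v6:inf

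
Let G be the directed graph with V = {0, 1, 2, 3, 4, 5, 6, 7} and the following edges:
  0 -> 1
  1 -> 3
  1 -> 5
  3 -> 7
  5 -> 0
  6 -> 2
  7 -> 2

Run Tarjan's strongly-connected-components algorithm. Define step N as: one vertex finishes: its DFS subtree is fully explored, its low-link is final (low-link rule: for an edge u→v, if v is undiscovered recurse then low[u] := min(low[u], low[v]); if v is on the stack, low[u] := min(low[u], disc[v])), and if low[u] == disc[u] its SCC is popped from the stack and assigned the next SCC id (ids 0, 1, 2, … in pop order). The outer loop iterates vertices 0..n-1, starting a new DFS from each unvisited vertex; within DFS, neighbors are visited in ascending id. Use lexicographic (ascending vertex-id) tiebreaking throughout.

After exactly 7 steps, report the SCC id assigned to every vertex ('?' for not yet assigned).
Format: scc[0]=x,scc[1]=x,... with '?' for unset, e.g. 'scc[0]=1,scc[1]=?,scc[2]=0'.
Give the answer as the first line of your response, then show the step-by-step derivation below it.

scc[0]=3,scc[1]=3,scc[2]=0,scc[3]=2,scc[4]=4,scc[5]=3,scc[6]=?,scc[7]=1

step 1: low=(low[0]=0,low[1]=1,low[2]=4,low[3]=2,low[4]=?,low[5]=?,low[6]=?,low[7]=3); scc=(scc[0]=?,scc[1]=?,scc[2]=0,scc[3]=?,scc[4]=?,scc[5]=?,scc[6]=?,scc[7]=?)
step 2: low=(low[0]=0,low[1]=1,low[2]=4,low[3]=2,low[4]=?,low[5]=?,low[6]=?,low[7]=3); scc=(scc[0]=?,scc[1]=?,scc[2]=0,scc[3]=?,scc[4]=?,scc[5]=?,scc[6]=?,scc[7]=1)
step 3: low=(low[0]=0,low[1]=1,low[2]=4,low[3]=2,low[4]=?,low[5]=?,low[6]=?,low[7]=3); scc=(scc[0]=?,scc[1]=?,scc[2]=0,scc[3]=2,scc[4]=?,scc[5]=?,scc[6]=?,scc[7]=1)
step 4: low=(low[0]=0,low[1]=1,low[2]=4,low[3]=2,low[4]=?,low[5]=0,low[6]=?,low[7]=3); scc=(scc[0]=?,scc[1]=?,scc[2]=0,scc[3]=2,scc[4]=?,scc[5]=?,scc[6]=?,scc[7]=1)
step 5: low=(low[0]=0,low[1]=0,low[2]=4,low[3]=2,low[4]=?,low[5]=0,low[6]=?,low[7]=3); scc=(scc[0]=?,scc[1]=?,scc[2]=0,scc[3]=2,scc[4]=?,scc[5]=?,scc[6]=?,scc[7]=1)
step 6: low=(low[0]=0,low[1]=0,low[2]=4,low[3]=2,low[4]=?,low[5]=0,low[6]=?,low[7]=3); scc=(scc[0]=3,scc[1]=3,scc[2]=0,scc[3]=2,scc[4]=?,scc[5]=3,scc[6]=?,scc[7]=1)
step 7: low=(low[0]=0,low[1]=0,low[2]=4,low[3]=2,low[4]=6,low[5]=0,low[6]=?,low[7]=3); scc=(scc[0]=3,scc[1]=3,scc[2]=0,scc[3]=2,scc[4]=4,scc[5]=3,scc[6]=?,scc[7]=1)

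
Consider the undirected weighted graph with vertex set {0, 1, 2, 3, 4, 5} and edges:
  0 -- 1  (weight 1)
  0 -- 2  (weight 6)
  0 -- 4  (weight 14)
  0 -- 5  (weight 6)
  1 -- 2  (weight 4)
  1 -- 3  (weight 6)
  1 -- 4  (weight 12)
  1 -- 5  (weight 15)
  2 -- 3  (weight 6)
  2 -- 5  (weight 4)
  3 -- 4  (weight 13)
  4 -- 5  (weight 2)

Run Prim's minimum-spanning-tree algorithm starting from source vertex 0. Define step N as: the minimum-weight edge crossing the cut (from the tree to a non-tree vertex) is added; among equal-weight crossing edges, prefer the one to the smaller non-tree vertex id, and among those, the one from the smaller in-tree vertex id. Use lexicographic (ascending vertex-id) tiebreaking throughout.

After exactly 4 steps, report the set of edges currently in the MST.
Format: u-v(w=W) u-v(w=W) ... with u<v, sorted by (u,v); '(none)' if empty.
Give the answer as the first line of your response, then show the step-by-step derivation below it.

0-1(w=1) 1-2(w=4) 2-5(w=4) 4-5(w=2)

step 1: add edge 0-1 (w=1); MST = {0-1(w=1)}
step 2: add edge 1-2 (w=4); MST = {0-1(w=1) 1-2(w=4)}
step 3: add edge 2-5 (w=4); MST = {0-1(w=1) 1-2(w=4) 2-5(w=4)}
step 4: add edge 4-5 (w=2); MST = {0-1(w=1) 1-2(w=4) 2-5(w=4) 4-5(w=2)}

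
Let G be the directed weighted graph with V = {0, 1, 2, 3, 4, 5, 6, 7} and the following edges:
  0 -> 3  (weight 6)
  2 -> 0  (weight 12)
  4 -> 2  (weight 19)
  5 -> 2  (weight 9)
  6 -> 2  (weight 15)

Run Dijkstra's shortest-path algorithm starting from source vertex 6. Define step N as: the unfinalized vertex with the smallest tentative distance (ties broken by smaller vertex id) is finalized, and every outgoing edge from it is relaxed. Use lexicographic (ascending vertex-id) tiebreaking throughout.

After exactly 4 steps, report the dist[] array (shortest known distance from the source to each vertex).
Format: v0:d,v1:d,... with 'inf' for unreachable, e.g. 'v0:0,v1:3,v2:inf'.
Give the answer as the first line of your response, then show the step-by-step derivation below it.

v0:27,v1:inf,v2:15,v3:33,v4:inf,v5:inf,v6:0,v7:inf

step 1: dist = v0:inf,v1:inf,v2:15,v3:inf,v4:inf,v5:inf,v6:0,v7:inf
step 2: dist = v0:27,v1:inf,v2:15,v3:inf,v4:inf,v5:inf,v6:0,v7:inf
step 3: dist = v0:27,v1:inf,v2:15,v3:33,v4:inf,v5:inf,v6:0,v7:inf
step 4: dist = v0:27,v1:inf,v2:15,v3:33,v4:inf,v5:inf,v6:0,v7:inf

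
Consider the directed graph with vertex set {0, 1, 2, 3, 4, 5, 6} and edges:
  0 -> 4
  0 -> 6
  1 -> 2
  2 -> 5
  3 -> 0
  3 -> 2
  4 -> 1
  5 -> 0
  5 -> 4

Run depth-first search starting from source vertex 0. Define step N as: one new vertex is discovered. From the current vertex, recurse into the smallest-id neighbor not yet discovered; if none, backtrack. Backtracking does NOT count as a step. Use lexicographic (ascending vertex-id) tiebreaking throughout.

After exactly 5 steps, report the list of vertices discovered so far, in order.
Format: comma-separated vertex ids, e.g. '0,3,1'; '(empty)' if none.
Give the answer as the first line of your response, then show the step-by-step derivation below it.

0,4,1,2,5

step 1: discover 0; path=0; order=0
step 2: discover 4; path=0>4; order=0,4
step 3: discover 1; path=0>4>1; order=0,4,1
step 4: discover 2; path=0>4>1>2; order=0,4,1,2
step 5: discover 5; path=0>4>1>2>5; order=0,4,1,2,5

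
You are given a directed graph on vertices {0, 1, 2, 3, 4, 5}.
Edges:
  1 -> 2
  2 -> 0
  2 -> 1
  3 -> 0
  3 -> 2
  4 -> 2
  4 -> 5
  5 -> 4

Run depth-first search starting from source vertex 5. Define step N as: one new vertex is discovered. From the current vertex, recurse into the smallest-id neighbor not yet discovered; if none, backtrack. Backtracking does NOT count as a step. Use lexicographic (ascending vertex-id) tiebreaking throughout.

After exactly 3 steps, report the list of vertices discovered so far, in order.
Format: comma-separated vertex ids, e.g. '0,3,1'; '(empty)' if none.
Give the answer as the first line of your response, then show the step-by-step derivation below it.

5,4,2

step 1: discover 5; path=5; order=5
step 2: discover 4; path=5>4; order=5,4
step 3: discover 2; path=5>4>2; order=5,4,2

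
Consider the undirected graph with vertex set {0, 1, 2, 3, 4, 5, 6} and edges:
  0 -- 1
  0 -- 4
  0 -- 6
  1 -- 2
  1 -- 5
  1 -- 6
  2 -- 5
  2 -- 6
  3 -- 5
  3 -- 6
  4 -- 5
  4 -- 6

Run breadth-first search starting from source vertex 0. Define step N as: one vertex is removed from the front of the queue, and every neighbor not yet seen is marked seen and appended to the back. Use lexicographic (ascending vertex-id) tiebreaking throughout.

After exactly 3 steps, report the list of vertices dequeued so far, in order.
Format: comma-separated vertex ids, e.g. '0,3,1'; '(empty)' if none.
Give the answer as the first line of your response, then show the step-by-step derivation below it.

0,1,4

step 1: dequeue 0; queue=[1,4,6]; order=0
step 2: dequeue 1; queue=[4,6,2,5]; order=0,1
step 3: dequeue 4; queue=[6,2,5]; order=0,1,4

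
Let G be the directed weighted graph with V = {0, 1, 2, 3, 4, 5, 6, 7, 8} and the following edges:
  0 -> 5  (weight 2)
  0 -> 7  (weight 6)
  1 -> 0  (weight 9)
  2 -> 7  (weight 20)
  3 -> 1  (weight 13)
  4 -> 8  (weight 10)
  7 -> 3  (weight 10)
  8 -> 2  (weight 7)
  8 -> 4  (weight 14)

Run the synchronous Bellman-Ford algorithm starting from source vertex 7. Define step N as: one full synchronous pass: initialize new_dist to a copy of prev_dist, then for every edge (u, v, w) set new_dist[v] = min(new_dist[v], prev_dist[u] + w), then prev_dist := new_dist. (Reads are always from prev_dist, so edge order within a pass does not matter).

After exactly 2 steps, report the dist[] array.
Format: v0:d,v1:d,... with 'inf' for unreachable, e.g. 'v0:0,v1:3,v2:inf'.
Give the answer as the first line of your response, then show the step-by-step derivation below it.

v0:inf,v1:23,v2:inf,v3:10,v4:inf,v5:inf,v6:inf,v7:0,v8:inf

step 1: dist = v0:inf,v1:inf,v2:inf,v3:10,v4:inf,v5:inf,v6:inf,v7:0,v8:inf
step 2: dist = v0:inf,v1:23,v2:inf,v3:10,v4:inf,v5:inf,v6:inf,v7:0,v8:inf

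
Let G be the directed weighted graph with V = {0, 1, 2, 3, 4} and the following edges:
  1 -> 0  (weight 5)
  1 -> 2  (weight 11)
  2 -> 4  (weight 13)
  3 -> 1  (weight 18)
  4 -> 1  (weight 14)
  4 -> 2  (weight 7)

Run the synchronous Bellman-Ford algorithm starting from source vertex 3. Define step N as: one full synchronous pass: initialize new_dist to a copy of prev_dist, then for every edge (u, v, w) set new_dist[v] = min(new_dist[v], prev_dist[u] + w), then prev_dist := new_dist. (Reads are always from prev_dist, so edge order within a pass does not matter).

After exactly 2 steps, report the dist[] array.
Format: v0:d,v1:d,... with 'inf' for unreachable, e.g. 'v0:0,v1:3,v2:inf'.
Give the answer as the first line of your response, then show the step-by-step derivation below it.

v0:23,v1:18,v2:29,v3:0,v4:inf

step 1: dist = v0:inf,v1:18,v2:inf,v3:0,v4:inf
step 2: dist = v0:23,v1:18,v2:29,v3:0,v4:inf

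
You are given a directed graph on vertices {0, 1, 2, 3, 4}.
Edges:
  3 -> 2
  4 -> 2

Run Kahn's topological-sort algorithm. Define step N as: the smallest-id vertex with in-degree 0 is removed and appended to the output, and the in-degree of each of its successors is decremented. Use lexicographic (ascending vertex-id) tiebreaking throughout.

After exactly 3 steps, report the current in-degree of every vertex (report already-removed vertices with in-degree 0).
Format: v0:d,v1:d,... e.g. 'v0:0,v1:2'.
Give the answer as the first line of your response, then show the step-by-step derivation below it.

v0:0,v1:0,v2:1,v3:0,v4:0

step 1: output 0; order=[0]; indeg=(0,0,2,0,0)
step 2: output 1; order=[0,1]; indeg=(0,0,2,0,0)
step 3: output 3; order=[0,1,3]; indeg=(0,0,1,0,0)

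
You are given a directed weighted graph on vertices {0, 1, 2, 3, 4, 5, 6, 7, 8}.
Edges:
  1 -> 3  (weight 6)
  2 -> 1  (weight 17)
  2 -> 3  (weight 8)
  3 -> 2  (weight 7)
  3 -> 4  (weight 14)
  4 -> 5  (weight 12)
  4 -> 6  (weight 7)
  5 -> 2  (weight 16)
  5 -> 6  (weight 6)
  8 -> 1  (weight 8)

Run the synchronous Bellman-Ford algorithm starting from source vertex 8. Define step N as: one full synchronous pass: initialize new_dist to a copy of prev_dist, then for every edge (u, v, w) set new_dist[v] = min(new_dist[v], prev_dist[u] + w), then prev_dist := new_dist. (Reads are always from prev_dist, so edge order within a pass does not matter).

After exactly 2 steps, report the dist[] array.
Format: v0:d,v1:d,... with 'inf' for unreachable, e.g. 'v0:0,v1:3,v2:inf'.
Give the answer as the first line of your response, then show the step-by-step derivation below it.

v0:inf,v1:8,v2:inf,v3:14,v4:inf,v5:inf,v6:inf,v7:inf,v8:0

step 1: dist = v0:inf,v1:8,v2:inf,v3:inf,v4:inf,v5:inf,v6:inf,v7:inf,v8:0
step 2: dist = v0:inf,v1:8,v2:inf,v3:14,v4:inf,v5:inf,v6:inf,v7:inf,v8:0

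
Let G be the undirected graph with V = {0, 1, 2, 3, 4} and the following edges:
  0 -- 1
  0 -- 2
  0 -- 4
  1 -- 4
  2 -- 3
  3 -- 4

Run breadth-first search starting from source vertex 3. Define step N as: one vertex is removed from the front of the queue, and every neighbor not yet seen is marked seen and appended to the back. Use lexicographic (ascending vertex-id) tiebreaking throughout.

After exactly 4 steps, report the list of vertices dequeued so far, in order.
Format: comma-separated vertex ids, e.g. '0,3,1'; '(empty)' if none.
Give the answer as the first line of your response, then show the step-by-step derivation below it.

3,2,4,0

step 1: dequeue 3; queue=[2,4]; order=3
step 2: dequeue 2; queue=[4,0]; order=3,2
step 3: dequeue 4; queue=[0,1]; order=3,2,4
step 4: dequeue 0; queue=[1]; order=3,2,4,0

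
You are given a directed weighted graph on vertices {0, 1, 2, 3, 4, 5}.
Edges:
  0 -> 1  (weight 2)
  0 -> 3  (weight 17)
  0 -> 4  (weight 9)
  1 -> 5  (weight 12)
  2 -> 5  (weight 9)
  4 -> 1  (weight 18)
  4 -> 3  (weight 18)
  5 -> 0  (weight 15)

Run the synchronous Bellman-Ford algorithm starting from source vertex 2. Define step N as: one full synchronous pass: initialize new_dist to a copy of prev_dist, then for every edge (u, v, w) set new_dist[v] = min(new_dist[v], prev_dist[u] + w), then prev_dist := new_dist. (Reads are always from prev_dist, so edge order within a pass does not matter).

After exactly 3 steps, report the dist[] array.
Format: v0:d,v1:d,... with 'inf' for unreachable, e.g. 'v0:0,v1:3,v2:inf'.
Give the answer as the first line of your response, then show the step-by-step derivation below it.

v0:24,v1:26,v2:0,v3:41,v4:33,v5:9

step 1: dist = v0:inf,v1:inf,v2:0,v3:inf,v4:inf,v5:9
step 2: dist = v0:24,v1:inf,v2:0,v3:inf,v4:inf,v5:9
step 3: dist = v0:24,v1:26,v2:0,v3:41,v4:33,v5:9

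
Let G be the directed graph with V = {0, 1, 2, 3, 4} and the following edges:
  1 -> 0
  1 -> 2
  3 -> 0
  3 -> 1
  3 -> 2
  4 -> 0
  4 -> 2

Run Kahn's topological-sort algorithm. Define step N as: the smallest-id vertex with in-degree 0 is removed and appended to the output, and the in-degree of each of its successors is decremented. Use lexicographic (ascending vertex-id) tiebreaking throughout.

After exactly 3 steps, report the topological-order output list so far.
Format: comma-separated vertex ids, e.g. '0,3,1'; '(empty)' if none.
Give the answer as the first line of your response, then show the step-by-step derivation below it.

3,1,4

step 1: output 3; order=[3]; indeg=(2,0,2,0,0)
step 2: output 1; order=[3,1]; indeg=(1,0,1,0,0)
step 3: output 4; order=[3,1,4]; indeg=(0,0,0,0,0)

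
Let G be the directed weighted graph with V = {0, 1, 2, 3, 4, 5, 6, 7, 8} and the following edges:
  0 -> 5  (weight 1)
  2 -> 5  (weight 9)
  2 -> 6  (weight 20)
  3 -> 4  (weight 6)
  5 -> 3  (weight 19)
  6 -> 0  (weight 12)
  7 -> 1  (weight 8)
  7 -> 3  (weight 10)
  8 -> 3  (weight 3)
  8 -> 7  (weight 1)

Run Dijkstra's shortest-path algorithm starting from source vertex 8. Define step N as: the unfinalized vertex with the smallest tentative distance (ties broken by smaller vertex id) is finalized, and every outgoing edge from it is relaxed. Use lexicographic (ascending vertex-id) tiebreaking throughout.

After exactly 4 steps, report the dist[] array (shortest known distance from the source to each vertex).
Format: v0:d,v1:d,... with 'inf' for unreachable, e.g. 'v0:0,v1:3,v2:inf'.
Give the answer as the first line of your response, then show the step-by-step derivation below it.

v0:inf,v1:9,v2:inf,v3:3,v4:9,v5:inf,v6:inf,v7:1,v8:0

step 1: dist = v0:inf,v1:inf,v2:inf,v3:3,v4:inf,v5:inf,v6:inf,v7:1,v8:0
step 2: dist = v0:inf,v1:9,v2:inf,v3:3,v4:inf,v5:inf,v6:inf,v7:1,v8:0
step 3: dist = v0:inf,v1:9,v2:inf,v3:3,v4:9,v5:inf,v6:inf,v7:1,v8:0
step 4: dist = v0:inf,v1:9,v2:inf,v3:3,v4:9,v5:inf,v6:inf,v7:1,v8:0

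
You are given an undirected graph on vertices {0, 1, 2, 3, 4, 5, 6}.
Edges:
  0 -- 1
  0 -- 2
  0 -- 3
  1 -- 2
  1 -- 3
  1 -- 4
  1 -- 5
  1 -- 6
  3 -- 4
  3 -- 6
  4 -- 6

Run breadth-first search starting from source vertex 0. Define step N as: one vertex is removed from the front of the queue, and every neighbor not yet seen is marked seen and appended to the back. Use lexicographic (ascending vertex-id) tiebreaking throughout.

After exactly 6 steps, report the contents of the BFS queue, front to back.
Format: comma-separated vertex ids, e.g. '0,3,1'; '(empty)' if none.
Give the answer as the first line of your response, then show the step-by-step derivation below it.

6

step 1: dequeue 0; queue=[1,2,3]; order=0
step 2: dequeue 1; queue=[2,3,4,5,6]; order=0,1
step 3: dequeue 2; queue=[3,4,5,6]; order=0,1,2
step 4: dequeue 3; queue=[4,5,6]; order=0,1,2,3
step 5: dequeue 4; queue=[5,6]; order=0,1,2,3,4
step 6: dequeue 5; queue=[6]; order=0,1,2,3,4,5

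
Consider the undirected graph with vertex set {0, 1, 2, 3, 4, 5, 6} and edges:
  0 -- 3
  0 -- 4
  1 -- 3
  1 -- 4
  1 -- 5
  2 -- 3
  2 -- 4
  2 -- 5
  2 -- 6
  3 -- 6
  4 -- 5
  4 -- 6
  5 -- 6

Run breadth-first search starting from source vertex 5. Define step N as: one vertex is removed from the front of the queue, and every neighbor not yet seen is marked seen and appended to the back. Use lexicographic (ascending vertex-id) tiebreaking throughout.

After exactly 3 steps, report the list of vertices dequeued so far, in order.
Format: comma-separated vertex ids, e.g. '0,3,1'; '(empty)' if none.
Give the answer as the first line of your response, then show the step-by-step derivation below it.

5,1,2

step 1: dequeue 5; queue=[1,2,4,6]; order=5
step 2: dequeue 1; queue=[2,4,6,3]; order=5,1
step 3: dequeue 2; queue=[4,6,3]; order=5,1,2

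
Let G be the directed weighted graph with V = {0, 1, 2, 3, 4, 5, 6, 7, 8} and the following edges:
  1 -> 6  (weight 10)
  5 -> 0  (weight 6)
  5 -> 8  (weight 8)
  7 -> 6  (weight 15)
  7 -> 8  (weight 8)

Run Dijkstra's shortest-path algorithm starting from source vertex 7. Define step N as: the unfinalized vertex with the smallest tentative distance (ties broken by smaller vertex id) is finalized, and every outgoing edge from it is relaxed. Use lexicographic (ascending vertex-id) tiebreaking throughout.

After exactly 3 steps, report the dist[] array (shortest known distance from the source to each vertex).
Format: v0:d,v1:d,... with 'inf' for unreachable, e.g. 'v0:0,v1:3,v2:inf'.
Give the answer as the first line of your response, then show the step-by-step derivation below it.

v0:inf,v1:inf,v2:inf,v3:inf,v4:inf,v5:inf,v6:15,v7:0,v8:8

step 1: dist = v0:inf,v1:inf,v2:inf,v3:inf,v4:inf,v5:inf,v6:15,v7:0,v8:8
step 2: dist = v0:inf,v1:inf,v2:inf,v3:inf,v4:inf,v5:inf,v6:15,v7:0,v8:8
step 3: dist = v0:inf,v1:inf,v2:inf,v3:inf,v4:inf,v5:inf,v6:15,v7:0,v8:8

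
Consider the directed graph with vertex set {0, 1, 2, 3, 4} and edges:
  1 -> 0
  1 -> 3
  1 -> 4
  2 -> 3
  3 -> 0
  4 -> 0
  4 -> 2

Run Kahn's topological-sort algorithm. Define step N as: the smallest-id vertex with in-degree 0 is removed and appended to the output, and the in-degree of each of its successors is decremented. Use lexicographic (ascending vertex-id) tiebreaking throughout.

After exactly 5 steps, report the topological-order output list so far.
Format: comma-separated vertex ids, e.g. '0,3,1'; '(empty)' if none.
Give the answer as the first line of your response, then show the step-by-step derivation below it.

1,4,2,3,0

step 1: output 1; order=[1]; indeg=(2,0,1,1,0)
step 2: output 4; order=[1,4]; indeg=(1,0,0,1,0)
step 3: output 2; order=[1,4,2]; indeg=(1,0,0,0,0)
step 4: output 3; order=[1,4,2,3]; indeg=(0,0,0,0,0)
step 5: output 0; order=[1,4,2,3,0]; indeg=(0,0,0,0,0)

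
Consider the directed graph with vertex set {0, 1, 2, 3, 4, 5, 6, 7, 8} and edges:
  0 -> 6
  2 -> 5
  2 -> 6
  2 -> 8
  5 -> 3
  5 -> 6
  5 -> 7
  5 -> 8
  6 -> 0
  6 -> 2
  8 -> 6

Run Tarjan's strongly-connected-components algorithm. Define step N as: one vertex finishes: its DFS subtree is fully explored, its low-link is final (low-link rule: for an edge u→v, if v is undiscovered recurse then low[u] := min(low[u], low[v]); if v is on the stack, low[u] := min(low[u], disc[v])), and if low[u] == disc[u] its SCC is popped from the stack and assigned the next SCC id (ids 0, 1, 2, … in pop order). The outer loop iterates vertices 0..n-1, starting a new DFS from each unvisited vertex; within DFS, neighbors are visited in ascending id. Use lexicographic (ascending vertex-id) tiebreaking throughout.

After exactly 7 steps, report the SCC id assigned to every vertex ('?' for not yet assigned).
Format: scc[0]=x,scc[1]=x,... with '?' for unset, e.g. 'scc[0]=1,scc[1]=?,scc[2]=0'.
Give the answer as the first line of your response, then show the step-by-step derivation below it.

scc[0]=2,scc[1]=?,scc[2]=2,scc[3]=0,scc[4]=?,scc[5]=2,scc[6]=2,scc[7]=1,scc[8]=2

step 1: low=(low[0]=0,low[1]=?,low[2]=2,low[3]=4,low[4]=?,low[5]=3,low[6]=0,low[7]=?,low[8]=?); scc=(scc[0]=?,scc[1]=?,scc[2]=?,scc[3]=0,scc[4]=?,scc[5]=?,scc[6]=?,scc[7]=?,scc[8]=?)
step 2: low=(low[0]=0,low[1]=?,low[2]=2,low[3]=4,low[4]=?,low[5]=1,low[6]=0,low[7]=5,low[8]=?); scc=(scc[0]=?,scc[1]=?,scc[2]=?,scc[3]=0,scc[4]=?,scc[5]=?,scc[6]=?,scc[7]=1,scc[8]=?)
step 3: low=(low[0]=0,low[1]=?,low[2]=2,low[3]=4,low[4]=?,low[5]=1,low[6]=0,low[7]=5,low[8]=1); scc=(scc[0]=?,scc[1]=?,scc[2]=?,scc[3]=0,scc[4]=?,scc[5]=?,scc[6]=?,scc[7]=1,scc[8]=?)
step 4: low=(low[0]=0,low[1]=?,low[2]=2,low[3]=4,low[4]=?,low[5]=1,low[6]=0,low[7]=5,low[8]=1); scc=(scc[0]=?,scc[1]=?,scc[2]=?,scc[3]=0,scc[4]=?,scc[5]=?,scc[6]=?,scc[7]=1,scc[8]=?)
step 5: low=(low[0]=0,low[1]=?,low[2]=1,low[3]=4,low[4]=?,low[5]=1,low[6]=0,low[7]=5,low[8]=1); scc=(scc[0]=?,scc[1]=?,scc[2]=?,scc[3]=0,scc[4]=?,scc[5]=?,scc[6]=?,scc[7]=1,scc[8]=?)
step 6: low=(low[0]=0,low[1]=?,low[2]=1,low[3]=4,low[4]=?,low[5]=1,low[6]=0,low[7]=5,low[8]=1); scc=(scc[0]=?,scc[1]=?,scc[2]=?,scc[3]=0,scc[4]=?,scc[5]=?,scc[6]=?,scc[7]=1,scc[8]=?)
step 7: low=(low[0]=0,low[1]=?,low[2]=1,low[3]=4,low[4]=?,low[5]=1,low[6]=0,low[7]=5,low[8]=1); scc=(scc[0]=2,scc[1]=?,scc[2]=2,scc[3]=0,scc[4]=?,scc[5]=2,scc[6]=2,scc[7]=1,scc[8]=2)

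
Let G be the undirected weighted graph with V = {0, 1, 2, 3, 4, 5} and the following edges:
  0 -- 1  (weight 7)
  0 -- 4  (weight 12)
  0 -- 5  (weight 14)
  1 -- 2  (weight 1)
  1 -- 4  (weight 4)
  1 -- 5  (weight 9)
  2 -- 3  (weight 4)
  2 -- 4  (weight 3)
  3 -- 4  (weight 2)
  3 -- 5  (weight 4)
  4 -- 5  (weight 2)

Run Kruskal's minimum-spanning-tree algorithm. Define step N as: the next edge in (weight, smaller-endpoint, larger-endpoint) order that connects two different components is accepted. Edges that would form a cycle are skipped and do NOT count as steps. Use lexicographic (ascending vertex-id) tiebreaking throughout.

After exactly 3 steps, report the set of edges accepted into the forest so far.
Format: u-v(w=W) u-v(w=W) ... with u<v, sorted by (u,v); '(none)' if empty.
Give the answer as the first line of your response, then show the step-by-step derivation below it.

1-2(w=1) 3-4(w=2) 4-5(w=2)

step 1: add edge 1-2 (w=1); MST = {1-2(w=1)}
step 2: add edge 3-4 (w=2); MST = {1-2(w=1) 3-4(w=2)}
step 3: add edge 4-5 (w=2); MST = {1-2(w=1) 3-4(w=2) 4-5(w=2)}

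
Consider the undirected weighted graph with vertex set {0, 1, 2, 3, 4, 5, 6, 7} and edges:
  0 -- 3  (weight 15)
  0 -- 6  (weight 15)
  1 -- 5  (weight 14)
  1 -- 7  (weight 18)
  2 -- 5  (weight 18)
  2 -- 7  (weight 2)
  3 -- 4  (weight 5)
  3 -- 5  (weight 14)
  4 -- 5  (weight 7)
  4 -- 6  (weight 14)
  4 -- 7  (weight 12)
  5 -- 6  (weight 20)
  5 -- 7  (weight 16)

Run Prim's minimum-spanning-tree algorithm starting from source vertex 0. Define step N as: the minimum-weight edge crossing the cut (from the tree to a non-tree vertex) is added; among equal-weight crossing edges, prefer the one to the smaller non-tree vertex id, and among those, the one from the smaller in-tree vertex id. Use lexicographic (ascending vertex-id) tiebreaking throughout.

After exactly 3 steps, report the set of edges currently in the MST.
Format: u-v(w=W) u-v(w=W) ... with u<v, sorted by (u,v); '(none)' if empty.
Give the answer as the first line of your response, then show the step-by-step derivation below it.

0-3(w=15) 3-4(w=5) 4-5(w=7)

step 1: add edge 0-3 (w=15); MST = {0-3(w=15)}
step 2: add edge 3-4 (w=5); MST = {0-3(w=15) 3-4(w=5)}
step 3: add edge 4-5 (w=7); MST = {0-3(w=15) 3-4(w=5) 4-5(w=7)}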